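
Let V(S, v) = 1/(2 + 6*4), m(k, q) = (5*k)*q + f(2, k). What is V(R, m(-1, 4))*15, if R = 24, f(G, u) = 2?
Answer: 15/26 ≈ 0.57692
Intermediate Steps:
m(k, q) = 2 + 5*k*q (m(k, q) = (5*k)*q + 2 = 5*k*q + 2 = 2 + 5*k*q)
V(S, v) = 1/26 (V(S, v) = 1/(2 + 24) = 1/26)
V(R, m(-1, 4))*15 = (1/26)*15 = 15/26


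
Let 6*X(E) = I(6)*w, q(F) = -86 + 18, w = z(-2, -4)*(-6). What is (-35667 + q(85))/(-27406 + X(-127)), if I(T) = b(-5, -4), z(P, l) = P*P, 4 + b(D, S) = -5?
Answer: 1021/782 ≈ 1.3056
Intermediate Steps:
b(D, S) = -9 (b(D, S) = -4 - 5 = -9)
z(P, l) = P**2
I(T) = -9
w = -24 (w = (-2)**2*(-6) = 4*(-6) = -24)
q(F) = -68
X(E) = 36 (X(E) = (-9*(-24))/6 = (1/6)*216 = 36)
(-35667 + q(85))/(-27406 + X(-127)) = (-35667 - 68)/(-27406 + 36) = -35735/(-27370) = -35735*(-1/27370) = 1021/782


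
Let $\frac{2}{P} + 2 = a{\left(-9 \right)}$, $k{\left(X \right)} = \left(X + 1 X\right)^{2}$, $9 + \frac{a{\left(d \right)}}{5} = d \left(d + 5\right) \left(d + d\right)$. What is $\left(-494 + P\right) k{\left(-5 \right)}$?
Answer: $- \frac{162378000}{3287} \approx -49400.0$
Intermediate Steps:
$a{\left(d \right)} = -45 + 10 d^{2} \left(5 + d\right)$ ($a{\left(d \right)} = -45 + 5 d \left(d + 5\right) \left(d + d\right) = -45 + 5 d \left(5 + d\right) 2 d = -45 + 5 d 2 d \left(5 + d\right) = -45 + 5 \cdot 2 d^{2} \left(5 + d\right) = -45 + 10 d^{2} \left(5 + d\right)$)
$k{\left(X \right)} = 4 X^{2}$ ($k{\left(X \right)} = \left(X + X\right)^{2} = \left(2 X\right)^{2} = 4 X^{2}$)
$P = - \frac{2}{3287}$ ($P = \frac{2}{-2 + \left(-45 + 10 \left(-9\right)^{3} + 50 \left(-9\right)^{2}\right)} = \frac{2}{-2 + \left(-45 + 10 \left(-729\right) + 50 \cdot 81\right)} = \frac{2}{-2 - 3285} = \frac{2}{-3287} = 2 \left(- \frac{1}{3287}\right) = - \frac{2}{3287} \approx -0.00060846$)
$\left(-494 + P\right) k{\left(-5 \right)} = \left(-494 - \frac{2}{3287}\right) 4 \left(-5\right)^{2} = - \frac{1623780 \cdot 4 \cdot 25}{3287} = \left(- \frac{1623780}{3287}\right) 100 = - \frac{162378000}{3287}$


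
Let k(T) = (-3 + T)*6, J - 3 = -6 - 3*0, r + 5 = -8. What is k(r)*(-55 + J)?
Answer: 5568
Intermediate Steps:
r = -13 (r = -5 - 8 = -13)
J = -3 (J = 3 + (-6 - 3*0) = 3 + (-6 + 0) = 3 - 6 = -3)
k(T) = -18 + 6*T
k(r)*(-55 + J) = (-18 + 6*(-13))*(-55 - 3) = (-18 - 78)*(-58) = -96*(-58) = 5568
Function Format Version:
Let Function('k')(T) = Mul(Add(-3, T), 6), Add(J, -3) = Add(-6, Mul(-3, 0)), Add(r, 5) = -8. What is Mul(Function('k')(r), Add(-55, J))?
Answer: 5568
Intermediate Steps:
r = -13 (r = Add(-5, -8) = -13)
J = -3 (J = Add(3, Add(-6, Mul(-3, 0))) = Add(3, Add(-6, 0)) = Add(3, -6) = -3)
Function('k')(T) = Add(-18, Mul(6, T))
Mul(Function('k')(r), Add(-55, J)) = Mul(Add(-18, Mul(6, -13)), Add(-55, -3)) = Mul(Add(-18, -78), -58) = Mul(-96, -58) = 5568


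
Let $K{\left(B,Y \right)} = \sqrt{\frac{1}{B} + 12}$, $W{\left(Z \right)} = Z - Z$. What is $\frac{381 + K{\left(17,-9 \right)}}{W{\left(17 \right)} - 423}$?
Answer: $- \frac{127}{141} - \frac{\sqrt{3485}}{7191} \approx -0.90892$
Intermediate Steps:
$W{\left(Z \right)} = 0$
$K{\left(B,Y \right)} = \sqrt{12 + \frac{1}{B}}$
$\frac{381 + K{\left(17,-9 \right)}}{W{\left(17 \right)} - 423} = \frac{381 + \sqrt{12 + \frac{1}{17}}}{0 - 423} = \frac{381 + \sqrt{12 + \frac{1}{17}}}{-423} = \left(381 + \sqrt{\frac{205}{17}}\right) \left(- \frac{1}{423}\right) = \left(381 + \frac{\sqrt{3485}}{17}\right) \left(- \frac{1}{423}\right) = - \frac{127}{141} - \frac{\sqrt{3485}}{7191}$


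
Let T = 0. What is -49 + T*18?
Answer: -49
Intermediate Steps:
-49 + T*18 = -49 + 0*18 = -49 + 0 = -49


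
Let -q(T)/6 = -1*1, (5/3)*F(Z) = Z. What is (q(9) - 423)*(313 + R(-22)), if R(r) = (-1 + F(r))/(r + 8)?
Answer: -9166077/70 ≈ -1.3094e+5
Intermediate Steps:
F(Z) = 3*Z/5
R(r) = (-1 + 3*r/5)/(8 + r) (R(r) = (-1 + 3*r/5)/(r + 8) = (-1 + 3*r/5)/(8 + r))
q(T) = 6 (q(T) = -(-6) = -6*(-1) = 6)
(q(9) - 423)*(313 + R(-22)) = (6 - 423)*(313 + (-5 + 3*(-22))/(5*(8 - 22))) = -417*(313 + (1/5)*(-5 - 66)/(-14)) = -417*(313 + (1/5)*(-1/14)*(-71)) = -417*(313 + 71/70) = -417*21981/70 = -9166077/70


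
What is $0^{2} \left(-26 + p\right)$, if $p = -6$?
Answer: $0$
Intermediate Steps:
$0^{2} \left(-26 + p\right) = 0^{2} \left(-26 - 6\right) = 0 \left(-32\right) = 0$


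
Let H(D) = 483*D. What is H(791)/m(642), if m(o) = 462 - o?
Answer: -127351/60 ≈ -2122.5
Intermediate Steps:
H(791)/m(642) = (483*791)/(462 - 1*642) = 382053/(462 - 642) = 382053/(-180) = 382053*(-1/180) = -127351/60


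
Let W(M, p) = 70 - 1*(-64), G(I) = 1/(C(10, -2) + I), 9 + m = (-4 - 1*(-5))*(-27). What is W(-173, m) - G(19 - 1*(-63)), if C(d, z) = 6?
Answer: 11791/88 ≈ 133.99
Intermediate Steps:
m = -36 (m = -9 + (-4 - 1*(-5))*(-27) = -9 + (-4 + 5)*(-27) = -9 + 1*(-27) = -9 - 27 = -36)
G(I) = 1/(6 + I)
W(M, p) = 134 (W(M, p) = 70 + 64 = 134)
W(-173, m) - G(19 - 1*(-63)) = 134 - 1/(6 + (19 - 1*(-63))) = 134 - 1/(6 + (19 + 63)) = 134 - 1/(6 + 82) = 134 - 1/88 = 11791/88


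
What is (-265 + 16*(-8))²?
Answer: 154449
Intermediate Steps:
(-265 + 16*(-8))² = (-265 - 128)² = (-393)² = 154449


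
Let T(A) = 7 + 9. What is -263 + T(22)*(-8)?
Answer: -391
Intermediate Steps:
T(A) = 16
-263 + T(22)*(-8) = -263 + 16*(-8) = -263 - 128 = -391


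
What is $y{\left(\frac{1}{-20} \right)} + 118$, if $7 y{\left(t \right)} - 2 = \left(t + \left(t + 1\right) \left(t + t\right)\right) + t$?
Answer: $\frac{165561}{1400} \approx 118.26$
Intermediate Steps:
$y{\left(t \right)} = \frac{2}{7} + \frac{2 t}{7} + \frac{2 t \left(1 + t\right)}{7}$ ($y{\left(t \right)} = \frac{2}{7} + \frac{\left(t + \left(t + 1\right) \left(t + t\right)\right) + t}{7} = \frac{2}{7} + \frac{\left(t + \left(1 + t\right) 2 t\right) + t}{7} = \frac{2}{7} + \frac{\left(t + 2 t \left(1 + t\right)\right) + t}{7} = \frac{2}{7} + \frac{2 t + 2 t \left(1 + t\right)}{7} = \frac{2}{7} + \left(\frac{2 t}{7} + \frac{2 t \left(1 + t\right)}{7}\right) = \frac{2}{7} + \frac{2 t}{7} + \frac{2 t \left(1 + t\right)}{7}$)
$y{\left(\frac{1}{-20} \right)} + 118 = \left(\frac{2}{7} + \frac{2 \left(\frac{1}{-20}\right)^{2}}{7} + \frac{4}{7 \left(-20\right)}\right) + 118 = \left(\frac{2}{7} + \frac{2 \left(- \frac{1}{20}\right)^{2}}{7} + \frac{4}{7} \left(- \frac{1}{20}\right)\right) + 118 = \left(\frac{2}{7} + \frac{2}{7} \cdot \frac{1}{400} - \frac{1}{35}\right) + 118 = \left(\frac{2}{7} + \frac{1}{1400} - \frac{1}{35}\right) + 118 = \frac{361}{1400} + 118 = \frac{165561}{1400}$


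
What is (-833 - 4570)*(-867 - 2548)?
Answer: 18451245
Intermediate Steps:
(-833 - 4570)*(-867 - 2548) = -5403*(-3415) = 18451245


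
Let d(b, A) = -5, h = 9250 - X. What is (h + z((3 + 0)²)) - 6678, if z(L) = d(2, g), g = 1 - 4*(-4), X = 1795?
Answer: 772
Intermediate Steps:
g = 17 (g = 1 + 16 = 17)
h = 7455 (h = 9250 - 1*1795 = 9250 - 1795 = 7455)
z(L) = -5
(h + z((3 + 0)²)) - 6678 = (7455 - 5) - 6678 = 7450 - 6678 = 772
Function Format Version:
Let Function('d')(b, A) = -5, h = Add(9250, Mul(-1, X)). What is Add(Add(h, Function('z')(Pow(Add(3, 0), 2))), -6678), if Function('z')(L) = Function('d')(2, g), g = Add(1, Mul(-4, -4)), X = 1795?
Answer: 772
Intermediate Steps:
g = 17 (g = Add(1, 16) = 17)
h = 7455 (h = Add(9250, Mul(-1, 1795)) = Add(9250, -1795) = 7455)
Function('z')(L) = -5
Add(Add(h, Function('z')(Pow(Add(3, 0), 2))), -6678) = Add(Add(7455, -5), -6678) = Add(7450, -6678) = 772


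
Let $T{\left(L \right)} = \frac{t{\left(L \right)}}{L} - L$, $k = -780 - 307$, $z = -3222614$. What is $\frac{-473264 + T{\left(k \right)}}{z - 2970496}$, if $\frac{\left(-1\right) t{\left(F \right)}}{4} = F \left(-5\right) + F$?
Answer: $\frac{157387}{2064370} \approx 0.07624$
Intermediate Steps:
$t{\left(F \right)} = 16 F$ ($t{\left(F \right)} = - 4 \left(F \left(-5\right) + F\right) = - 4 \left(- 5 F + F\right) = - 4 \left(- 4 F\right) = 16 F$)
$k = -1087$
$T{\left(L \right)} = 16 - L$ ($T{\left(L \right)} = \frac{16 L}{L} - L = 16 - L$)
$\frac{-473264 + T{\left(k \right)}}{z - 2970496} = \frac{-473264 + \left(16 - -1087\right)}{-3222614 - 2970496} = \frac{-473264 + \left(16 + 1087\right)}{-6193110} = \left(-473264 + 1103\right) \left(- \frac{1}{6193110}\right) = \left(-472161\right) \left(- \frac{1}{6193110}\right) = \frac{157387}{2064370}$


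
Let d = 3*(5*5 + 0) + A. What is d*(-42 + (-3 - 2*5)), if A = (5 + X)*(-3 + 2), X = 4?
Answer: -3630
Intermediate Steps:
A = -9 (A = (5 + 4)*(-3 + 2) = 9*(-1) = -9)
d = 66 (d = 3*(5*5 + 0) - 9 = 3*(25 + 0) - 9 = 3*25 - 9 = 75 - 9 = 66)
d*(-42 + (-3 - 2*5)) = 66*(-42 + (-3 - 2*5)) = 66*(-42 + (-3 - 10)) = 66*(-42 - 13) = 66*(-55) = -3630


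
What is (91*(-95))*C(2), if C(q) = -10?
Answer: 86450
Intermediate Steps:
(91*(-95))*C(2) = (91*(-95))*(-10) = -8645*(-10) = 86450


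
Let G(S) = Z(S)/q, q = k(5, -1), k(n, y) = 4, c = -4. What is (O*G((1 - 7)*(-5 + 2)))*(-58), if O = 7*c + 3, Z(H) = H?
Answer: 6525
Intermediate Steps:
q = 4
O = -25 (O = 7*(-4) + 3 = -28 + 3 = -25)
G(S) = S/4
(O*G((1 - 7)*(-5 + 2)))*(-58) = -25*(1 - 7)*(-5 + 2)/4*(-58) = -25*(-6*(-3))/4*(-58) = -25*18/4*(-58) = -25*9/2*(-58) = -225/2*(-58) = 6525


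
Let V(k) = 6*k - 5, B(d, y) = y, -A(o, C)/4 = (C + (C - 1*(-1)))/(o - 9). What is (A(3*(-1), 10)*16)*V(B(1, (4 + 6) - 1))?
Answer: 5488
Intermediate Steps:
A(o, C) = -4*(1 + 2*C)/(-9 + o) (A(o, C) = -4*(C + (C - 1*(-1)))/(o - 9) = -4*(C + (C + 1))/(-9 + o) = -4*(C + (1 + C))/(-9 + o) = -4*(1 + 2*C)/(-9 + o))
V(k) = -5 + 6*k
(A(3*(-1), 10)*16)*V(B(1, (4 + 6) - 1)) = ((4*(-1 - 2*10)/(-9 + 3*(-1)))*16)*(-5 + 6*((4 + 6) - 1)) = ((4*(-1 - 20)/(-9 - 3))*16)*(-5 + 6*(10 - 1)) = ((4*(-21)/(-12))*16)*(-5 + 6*9) = ((4*(-1/12)*(-21))*16)*(-5 + 54) = (7*16)*49 = 112*49 = 5488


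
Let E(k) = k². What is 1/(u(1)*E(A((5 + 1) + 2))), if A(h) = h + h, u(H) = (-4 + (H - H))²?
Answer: 1/4096 ≈ 0.00024414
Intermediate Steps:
u(H) = 16 (u(H) = (-4 + 0)² = (-4)² = 16)
A(h) = 2*h
1/(u(1)*E(A((5 + 1) + 2))) = 1/(16*(2*((5 + 1) + 2))²) = 1/(16*(2*(6 + 2))²) = 1/(16*(2*8)²) = 1/(16*16²) = 1/(16*256) = 1/4096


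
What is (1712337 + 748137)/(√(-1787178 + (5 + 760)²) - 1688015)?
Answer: -2076658509555/1424697921089 - 1230237*I*√1201953/1424697921089 ≈ -1.4576 - 0.00094669*I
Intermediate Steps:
(1712337 + 748137)/(√(-1787178 + (5 + 760)²) - 1688015) = 2460474/(√(-1787178 + 765²) - 1688015) = 2460474/(√(-1787178 + 585225) - 1688015) = 2460474/(√(-1201953) - 1688015) = 2460474/(I*√1201953 - 1688015) = 2460474/(-1688015 + I*√1201953)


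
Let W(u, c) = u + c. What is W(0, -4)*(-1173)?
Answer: 4692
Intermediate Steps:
W(u, c) = c + u
W(0, -4)*(-1173) = (-4 + 0)*(-1173) = -4*(-1173) = 4692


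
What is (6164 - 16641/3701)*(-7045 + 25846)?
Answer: 428593668723/3701 ≈ 1.1580e+8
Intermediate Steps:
(6164 - 16641/3701)*(-7045 + 25846) = (6164 - 16641*1/3701)*18801 = (6164 - 16641/3701)*18801 = (22796323/3701)*18801 = 428593668723/3701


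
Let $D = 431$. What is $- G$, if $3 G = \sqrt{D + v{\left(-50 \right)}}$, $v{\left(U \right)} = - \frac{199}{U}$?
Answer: $- \frac{\sqrt{43498}}{30} \approx -6.9521$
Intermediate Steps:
$G = \frac{\sqrt{43498}}{30}$ ($G = \frac{\sqrt{431 - \frac{199}{-50}}}{3} = \frac{\sqrt{431 - - \frac{199}{50}}}{3} = \frac{\sqrt{431 + \frac{199}{50}}}{3} = \frac{\sqrt{\frac{21749}{50}}}{3} = \frac{\frac{1}{10} \sqrt{43498}}{3} = \frac{\sqrt{43498}}{30} \approx 6.9521$)
$- G = - \frac{\sqrt{43498}}{30}$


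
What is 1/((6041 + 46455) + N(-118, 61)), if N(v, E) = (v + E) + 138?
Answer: 1/52577 ≈ 1.9020e-5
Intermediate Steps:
N(v, E) = 138 + E + v (N(v, E) = (E + v) + 138 = 138 + E + v)
1/((6041 + 46455) + N(-118, 61)) = 1/((6041 + 46455) + (138 + 61 - 118)) = 1/(52496 + 81) = 1/52577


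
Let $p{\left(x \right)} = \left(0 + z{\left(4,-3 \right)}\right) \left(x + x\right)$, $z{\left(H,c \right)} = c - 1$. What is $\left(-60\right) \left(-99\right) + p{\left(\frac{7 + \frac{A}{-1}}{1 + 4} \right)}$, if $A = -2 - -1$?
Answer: $\frac{29636}{5} \approx 5927.2$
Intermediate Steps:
$z{\left(H,c \right)} = -1 + c$
$A = -1$ ($A = -2 + 1 = -1$)
$p{\left(x \right)} = - 8 x$ ($p{\left(x \right)} = \left(0 - 4\right) \left(x + x\right) = \left(0 - 4\right) 2 x = - 4 \cdot 2 x = - 8 x$)
$\left(-60\right) \left(-99\right) + p{\left(\frac{7 + \frac{A}{-1}}{1 + 4} \right)} = \left(-60\right) \left(-99\right) - 8 \frac{7 - \frac{1}{-1}}{1 + 4} = 5940 - 8 \frac{7 - -1}{5} = 5940 - 8 \left(7 + 1\right) \frac{1}{5} = 5940 - 8 \cdot 8 \cdot \frac{1}{5} = 5940 - \frac{64}{5} = \frac{29636}{5}$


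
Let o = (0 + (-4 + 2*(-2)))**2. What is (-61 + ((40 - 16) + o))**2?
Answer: 729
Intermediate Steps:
o = 64 (o = (0 + (-4 - 4))**2 = (0 - 8)**2 = (-8)**2 = 64)
(-61 + ((40 - 16) + o))**2 = (-61 + ((40 - 16) + 64))**2 = (-61 + (24 + 64))**2 = (-61 + 88)**2 = 27**2 = 729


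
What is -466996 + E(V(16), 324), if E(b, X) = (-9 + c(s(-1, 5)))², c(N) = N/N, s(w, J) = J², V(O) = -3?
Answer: -466932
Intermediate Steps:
c(N) = 1
E(b, X) = 64 (E(b, X) = (-9 + 1)² = (-8)² = 64)
-466996 + E(V(16), 324) = -466996 + 64 = -466932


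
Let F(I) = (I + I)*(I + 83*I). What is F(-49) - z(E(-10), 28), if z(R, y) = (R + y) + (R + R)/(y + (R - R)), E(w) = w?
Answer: 2823455/7 ≈ 4.0335e+5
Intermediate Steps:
F(I) = 168*I² (F(I) = (2*I)*(84*I) = 168*I²)
z(R, y) = R + y + 2*R/y (z(R, y) = (R + y) + (2*R)/(y + 0) = (R + y) + (2*R)/y = (R + y) + 2*R/y = R + y + 2*R/y)
F(-49) - z(E(-10), 28) = 168*(-49)² - (-10 + 28 + 2*(-10)/28) = 168*2401 - (-10 + 28 + 2*(-10)*(1/28)) = 403368 - (-10 + 28 - 5/7) = 403368 - 1*121/7 = 403368 - 121/7 = 2823455/7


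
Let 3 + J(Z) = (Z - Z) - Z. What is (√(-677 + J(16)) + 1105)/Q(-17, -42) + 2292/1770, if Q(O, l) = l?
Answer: -309931/12390 - I*√174/21 ≈ -25.015 - 0.62814*I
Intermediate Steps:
J(Z) = -3 - Z (J(Z) = -3 + ((Z - Z) - Z) = -3 + (0 - Z) = -3 - Z)
(√(-677 + J(16)) + 1105)/Q(-17, -42) + 2292/1770 = (√(-677 + (-3 - 1*16)) + 1105)/(-42) + 2292/1770 = (√(-677 + (-3 - 16)) + 1105)*(-1/42) + 2292*(1/1770) = (√(-677 - 19) + 1105)*(-1/42) + 382/295 = (√(-696) + 1105)*(-1/42) + 382/295 = (2*I*√174 + 1105)*(-1/42) + 382/295 = (1105 + 2*I*√174)*(-1/42) + 382/295 = (-1105/42 - I*√174/21) + 382/295 = -309931/12390 - I*√174/21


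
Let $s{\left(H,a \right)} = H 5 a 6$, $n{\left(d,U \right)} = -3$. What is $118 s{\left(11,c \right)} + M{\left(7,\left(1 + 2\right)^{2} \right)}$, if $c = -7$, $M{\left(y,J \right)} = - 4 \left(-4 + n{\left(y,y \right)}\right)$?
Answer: $-272552$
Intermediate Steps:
$M{\left(y,J \right)} = 28$ ($M{\left(y,J \right)} = - 4 \left(-4 - 3\right) = \left(-4\right) \left(-7\right) = 28$)
$s{\left(H,a \right)} = 30 H a$ ($s{\left(H,a \right)} = 5 H a 6 = 30 H a$)
$118 s{\left(11,c \right)} + M{\left(7,\left(1 + 2\right)^{2} \right)} = 118 \cdot 30 \cdot 11 \left(-7\right) + 28 = 118 \left(-2310\right) + 28 = -272580 + 28 = -272552$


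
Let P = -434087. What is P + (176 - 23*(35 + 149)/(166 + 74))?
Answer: -13017859/30 ≈ -4.3393e+5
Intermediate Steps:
P + (176 - 23*(35 + 149)/(166 + 74)) = -434087 + (176 - 23*(35 + 149)/(166 + 74)) = -434087 + (176 - 4232/240) = -434087 + (176 - 23*23/30) = -434087 + (176 - 529/30) = -434087 + 4751/30 = -13017859/30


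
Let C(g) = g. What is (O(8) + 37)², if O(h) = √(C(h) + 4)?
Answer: 1381 + 148*√3 ≈ 1637.3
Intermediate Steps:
O(h) = √(4 + h) (O(h) = √(h + 4) = √(4 + h))
(O(8) + 37)² = (√(4 + 8) + 37)² = (√12 + 37)² = (2*√3 + 37)² = (37 + 2*√3)²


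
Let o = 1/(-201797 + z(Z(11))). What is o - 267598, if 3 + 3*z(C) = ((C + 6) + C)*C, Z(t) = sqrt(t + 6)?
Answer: -24516039539386726/91615182247 - 9*sqrt(17)/183230364494 ≈ -2.6760e+5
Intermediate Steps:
Z(t) = sqrt(6 + t)
z(C) = -1 + C*(6 + 2*C)/3 (z(C) = -1 + (((C + 6) + C)*C)/3 = -1 + (((6 + C) + C)*C)/3 = -1 + ((6 + 2*C)*C)/3 = -1 + (C*(6 + 2*C))/3 = -1 + C*(6 + 2*C)/3)
o = 1/(-605360/3 + 2*sqrt(17)) (o = 1/(-201797 + (-1 + 2*sqrt(6 + 11) + 2*(sqrt(6 + 11))**2/3)) = 1/(-201797 + (-1 + 2*sqrt(17) + 2*(sqrt(17))**2/3)) = 1/(-201797 + (-1 + 2*sqrt(17) + (2/3)*17)) = 1/(-201797 + (-1 + 2*sqrt(17) + 34/3)) = 1/(-201797 + (31/3 + 2*sqrt(17))) = 1/(-605360/3 + 2*sqrt(17)) ≈ -4.9559e-6)
o - 267598 = (-454020/91615182247 - 9*sqrt(17)/183230364494) - 267598 = -24516039539386726/91615182247 - 9*sqrt(17)/183230364494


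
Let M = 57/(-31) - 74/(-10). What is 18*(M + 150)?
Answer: 434016/155 ≈ 2800.1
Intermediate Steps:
M = 862/155 (M = 57*(-1/31) - 74*(-⅒) = -57/31 + 37/5 = 862/155 ≈ 5.5613)
18*(M + 150) = 18*(862/155 + 150) = 18*(24112/155) = 434016/155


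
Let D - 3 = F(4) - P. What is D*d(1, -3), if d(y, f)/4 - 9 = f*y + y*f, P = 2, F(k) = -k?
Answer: -36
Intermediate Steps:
d(y, f) = 36 + 8*f*y (d(y, f) = 36 + 4*(f*y + y*f) = 36 + 4*(f*y + f*y) = 36 + 4*(2*f*y) = 36 + 8*f*y)
D = -3 (D = 3 + (-1*4 - 1*2) = 3 + (-4 - 2) = 3 - 6 = -3)
D*d(1, -3) = -3*(36 + 8*(-3)*1) = -3*(36 - 24) = -3*12 = -36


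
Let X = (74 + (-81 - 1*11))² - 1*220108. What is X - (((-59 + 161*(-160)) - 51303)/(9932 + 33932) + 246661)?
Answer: -10230033179/21932 ≈ -4.6644e+5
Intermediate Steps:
X = -219784 (X = (74 + (-81 - 11))² - 220108 = (74 - 92)² - 220108 = (-18)² - 220108 = 324 - 220108 = -219784)
X - (((-59 + 161*(-160)) - 51303)/(9932 + 33932) + 246661) = -219784 - (((-59 + 161*(-160)) - 51303)/(9932 + 33932) + 246661) = -219784 - (((-59 - 25760) - 51303)/43864 + 246661) = -219784 - ((-25819 - 51303)*(1/43864) + 246661) = -219784 - (-77122*1/43864 + 246661) = -219784 - (-38561/21932 + 246661) = -219784 - 1*5409730491/21932 = -219784 - 5409730491/21932 = -10230033179/21932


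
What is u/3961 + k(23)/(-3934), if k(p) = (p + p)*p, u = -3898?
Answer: -9762735/7791287 ≈ -1.2530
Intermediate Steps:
k(p) = 2*p**2 (k(p) = (2*p)*p = 2*p**2)
u/3961 + k(23)/(-3934) = -3898/3961 + (2*23**2)/(-3934) = -3898*1/3961 + (2*529)*(-1/3934) = -3898/3961 + 1058*(-1/3934) = -3898/3961 - 529/1967 = -9762735/7791287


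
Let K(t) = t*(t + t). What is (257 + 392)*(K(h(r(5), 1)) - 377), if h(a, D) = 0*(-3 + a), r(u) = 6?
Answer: -244673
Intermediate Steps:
h(a, D) = 0
K(t) = 2*t² (K(t) = t*(2*t) = 2*t²)
(257 + 392)*(K(h(r(5), 1)) - 377) = (257 + 392)*(2*0² - 377) = 649*(2*0 - 377) = 649*(0 - 377) = 649*(-377) = -244673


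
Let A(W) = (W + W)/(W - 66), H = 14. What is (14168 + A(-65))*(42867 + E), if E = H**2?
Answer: 79930870694/131 ≈ 6.1016e+8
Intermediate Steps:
A(W) = 2*W/(-66 + W) (A(W) = (2*W)/(-66 + W) = 2*W/(-66 + W))
E = 196 (E = 14**2 = 196)
(14168 + A(-65))*(42867 + E) = (14168 + 2*(-65)/(-66 - 65))*(42867 + 196) = (14168 + 2*(-65)/(-131))*43063 = (14168 + 2*(-65)*(-1/131))*43063 = (14168 + 130/131)*43063 = (1856138/131)*43063 = 79930870694/131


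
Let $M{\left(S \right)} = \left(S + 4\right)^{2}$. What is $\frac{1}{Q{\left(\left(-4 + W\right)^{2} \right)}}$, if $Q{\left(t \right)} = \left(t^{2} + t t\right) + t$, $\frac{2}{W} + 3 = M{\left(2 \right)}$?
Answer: $\frac{1185921}{589624100} \approx 0.0020113$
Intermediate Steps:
$M{\left(S \right)} = \left(4 + S\right)^{2}$
$W = \frac{2}{33}$ ($W = \frac{2}{-3 + \left(4 + 2\right)^{2}} = \frac{2}{-3 + 6^{2}} = \frac{2}{-3 + 36} = \frac{2}{33} \approx 0.060606$)
$Q{\left(t \right)} = t + 2 t^{2}$ ($Q{\left(t \right)} = \left(t^{2} + t^{2}\right) + t = 2 t^{2} + t = t + 2 t^{2}$)
$\frac{1}{Q{\left(\left(-4 + W\right)^{2} \right)}} = \frac{1}{\left(-4 + \frac{2}{33}\right)^{2} \left(1 + 2 \left(-4 + \frac{2}{33}\right)^{2}\right)} = \frac{1}{\left(- \frac{130}{33}\right)^{2} \left(1 + 2 \left(- \frac{130}{33}\right)^{2}\right)} = \frac{1}{\frac{16900}{1089} \left(1 + 2 \cdot \frac{16900}{1089}\right)} = \frac{1}{\frac{16900}{1089} \left(1 + \frac{33800}{1089}\right)} = \frac{1}{\frac{16900}{1089} \cdot \frac{34889}{1089}} = \frac{1}{\frac{589624100}{1185921}} = \frac{1185921}{589624100}$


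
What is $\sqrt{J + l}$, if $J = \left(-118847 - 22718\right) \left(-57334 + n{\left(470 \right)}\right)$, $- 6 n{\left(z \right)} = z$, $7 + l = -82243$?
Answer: $\frac{\sqrt{73147452465}}{3} \approx 90153.0$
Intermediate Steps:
$l = -82250$ ($l = -7 - 82243 = -82250$)
$n{\left(z \right)} = - \frac{z}{6}$
$J = \frac{24382730905}{3}$ ($J = \left(-118847 - 22718\right) \left(-57334 - \frac{235}{3}\right) = - 141565 \left(-57334 - \frac{235}{3}\right) = \left(-141565\right) \left(- \frac{172237}{3}\right) = \frac{24382730905}{3} \approx 8.1276 \cdot 10^{9}$)
$\sqrt{J + l} = \sqrt{\frac{24382730905}{3} - 82250} = \sqrt{\frac{24382484155}{3}} = \frac{\sqrt{73147452465}}{3}$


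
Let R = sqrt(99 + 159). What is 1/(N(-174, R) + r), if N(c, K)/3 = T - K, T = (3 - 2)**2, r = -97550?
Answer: -97547/9515414887 + 3*sqrt(258)/9515414887 ≈ -1.0246e-5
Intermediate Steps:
T = 1 (T = 1**2 = 1)
R = sqrt(258) ≈ 16.062
N(c, K) = 3 - 3*K (N(c, K) = 3*(1 - K) = 3 - 3*K)
1/(N(-174, R) + r) = 1/((3 - 3*sqrt(258)) - 97550) = 1/(-97547 - 3*sqrt(258))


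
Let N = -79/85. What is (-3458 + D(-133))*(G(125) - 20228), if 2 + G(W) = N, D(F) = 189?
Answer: 5621467201/85 ≈ 6.6135e+7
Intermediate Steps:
N = -79/85 (N = -79*1/85 = -79/85 ≈ -0.92941)
G(W) = -249/85 (G(W) = -2 - 79/85 = -249/85)
(-3458 + D(-133))*(G(125) - 20228) = (-3458 + 189)*(-249/85 - 20228) = -3269*(-1719629/85) = 5621467201/85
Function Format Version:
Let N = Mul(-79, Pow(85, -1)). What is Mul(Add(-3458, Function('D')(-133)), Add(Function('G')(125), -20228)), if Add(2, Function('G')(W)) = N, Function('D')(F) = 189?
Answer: Rational(5621467201, 85) ≈ 6.6135e+7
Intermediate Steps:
N = Rational(-79, 85) (N = Mul(-79, Rational(1, 85)) = Rational(-79, 85) ≈ -0.92941)
Function('G')(W) = Rational(-249, 85) (Function('G')(W) = Add(-2, Rational(-79, 85)) = Rational(-249, 85))
Mul(Add(-3458, Function('D')(-133)), Add(Function('G')(125), -20228)) = Mul(Add(-3458, 189), Add(Rational(-249, 85), -20228)) = Mul(-3269, Rational(-1719629, 85)) = Rational(5621467201, 85)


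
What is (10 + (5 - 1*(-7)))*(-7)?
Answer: -154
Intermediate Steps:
(10 + (5 - 1*(-7)))*(-7) = (10 + (5 + 7))*(-7) = (10 + 12)*(-7) = 22*(-7) = -154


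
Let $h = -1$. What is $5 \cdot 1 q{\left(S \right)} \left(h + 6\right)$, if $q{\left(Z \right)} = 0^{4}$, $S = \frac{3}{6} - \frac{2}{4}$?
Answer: $0$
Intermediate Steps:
$S = 0$ ($S = 3 \cdot \frac{1}{6} - \frac{1}{2} = \frac{1}{2} - \frac{1}{2} = 0$)
$q{\left(Z \right)} = 0$
$5 \cdot 1 q{\left(S \right)} \left(h + 6\right) = 5 \cdot 1 \cdot 0 \left(-1 + 6\right) = 5 \cdot 0 \cdot 5 = 5 \cdot 0 = 0$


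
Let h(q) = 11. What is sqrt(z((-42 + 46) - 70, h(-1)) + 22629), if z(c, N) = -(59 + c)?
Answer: 2*sqrt(5659) ≈ 150.45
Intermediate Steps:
z(c, N) = -59 - c
sqrt(z((-42 + 46) - 70, h(-1)) + 22629) = sqrt((-59 - ((-42 + 46) - 70)) + 22629) = sqrt((-59 - (4 - 70)) + 22629) = sqrt((-59 - 1*(-66)) + 22629) = sqrt((-59 + 66) + 22629) = sqrt(7 + 22629) = sqrt(22636) = 2*sqrt(5659)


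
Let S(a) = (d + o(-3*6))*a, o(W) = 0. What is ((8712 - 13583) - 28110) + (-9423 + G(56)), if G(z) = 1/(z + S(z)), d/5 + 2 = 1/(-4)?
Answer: -24339897/574 ≈ -42404.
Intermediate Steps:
d = -45/4 (d = -10 + 5/(-4) = -10 + 5*(-¼) = -10 - 5/4 = -45/4 ≈ -11.250)
S(a) = -45*a/4 (S(a) = (-45/4 + 0)*a = -45*a/4)
G(z) = -4/(41*z) (G(z) = 1/(z - 45*z/4) = 1/(-41*z/4) = -4/(41*z))
((8712 - 13583) - 28110) + (-9423 + G(56)) = ((8712 - 13583) - 28110) + (-9423 - 4/41/56) = (-4871 - 28110) + (-9423 - 4/41*1/56) = -32981 + (-9423 - 1/574) = -32981 - 5408803/574 = -24339897/574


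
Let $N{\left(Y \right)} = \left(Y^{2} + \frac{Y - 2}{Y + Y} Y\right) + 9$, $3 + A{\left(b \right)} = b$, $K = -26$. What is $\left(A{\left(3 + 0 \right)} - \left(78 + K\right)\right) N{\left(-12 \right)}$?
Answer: $-7592$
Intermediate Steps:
$A{\left(b \right)} = -3 + b$
$N{\left(Y \right)} = 8 + Y^{2} + \frac{Y}{2}$ ($N{\left(Y \right)} = \left(Y^{2} + \frac{-2 + Y}{2 Y} Y\right) + 9 = \left(Y^{2} + \left(-1 + \frac{Y}{2}\right)\right) + 9 = \left(-1 + Y^{2} + \frac{Y}{2}\right) + 9 = 8 + Y^{2} + \frac{Y}{2}$)
$\left(A{\left(3 + 0 \right)} - \left(78 + K\right)\right) N{\left(-12 \right)} = \left(\left(-3 + \left(3 + 0\right)\right) - 52\right) \left(8 + \left(-12\right)^{2} + \frac{1}{2} \left(-12\right)\right) = \left(\left(-3 + 3\right) + \left(-78 + 26\right)\right) \left(8 + 144 - 6\right) = \left(0 - 52\right) 146 = \left(-52\right) 146 = -7592$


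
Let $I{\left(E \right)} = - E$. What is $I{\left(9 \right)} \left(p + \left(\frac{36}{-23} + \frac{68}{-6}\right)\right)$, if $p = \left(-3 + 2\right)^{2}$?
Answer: $\frac{2463}{23} \approx 107.09$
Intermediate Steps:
$p = 1$ ($p = \left(-1\right)^{2} = 1$)
$I{\left(9 \right)} \left(p + \left(\frac{36}{-23} + \frac{68}{-6}\right)\right) = \left(-1\right) 9 \left(1 + \left(\frac{36}{-23} + \frac{68}{-6}\right)\right) = - 9 \left(1 + \left(36 \left(- \frac{1}{23}\right) + 68 \left(- \frac{1}{6}\right)\right)\right) = - 9 \left(1 - \frac{890}{69}\right) = \left(-9\right) \left(- \frac{821}{69}\right) = \frac{2463}{23}$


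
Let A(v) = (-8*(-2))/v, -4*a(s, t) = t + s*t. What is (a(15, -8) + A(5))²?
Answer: 30976/25 ≈ 1239.0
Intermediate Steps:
a(s, t) = -t/4 - s*t/4 (a(s, t) = -(t + s*t)/4 = -t/4 - s*t/4)
A(v) = 16/v
(a(15, -8) + A(5))² = (-¼*(-8)*(1 + 15) + 16/5)² = (-¼*(-8)*16 + 16*(⅕))² = (32 + 16/5)² = (176/5)² = 30976/25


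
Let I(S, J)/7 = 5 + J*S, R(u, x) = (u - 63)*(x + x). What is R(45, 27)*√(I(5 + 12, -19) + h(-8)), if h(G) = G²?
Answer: -972*I*√2162 ≈ -45195.0*I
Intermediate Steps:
R(u, x) = 2*x*(-63 + u) (R(u, x) = (-63 + u)*(2*x) = 2*x*(-63 + u))
I(S, J) = 35 + 7*J*S (I(S, J) = 7*(5 + J*S) = 35 + 7*J*S)
R(45, 27)*√(I(5 + 12, -19) + h(-8)) = (2*27*(-63 + 45))*√((35 + 7*(-19)*(5 + 12)) + (-8)²) = (2*27*(-18))*√((35 + 7*(-19)*17) + 64) = -972*√((35 - 2261) + 64) = -972*√(-2226 + 64) = -972*I*√2162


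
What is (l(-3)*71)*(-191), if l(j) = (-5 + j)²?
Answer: -867904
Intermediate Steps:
(l(-3)*71)*(-191) = ((-5 - 3)²*71)*(-191) = ((-8)²*71)*(-191) = (64*71)*(-191) = 4544*(-191) = -867904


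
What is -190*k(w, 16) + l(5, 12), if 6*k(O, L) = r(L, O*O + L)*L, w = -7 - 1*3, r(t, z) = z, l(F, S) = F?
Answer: -176305/3 ≈ -58768.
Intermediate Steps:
w = -10 (w = -7 - 3 = -10)
k(O, L) = L*(L + O²)/6 (k(O, L) = ((O*O + L)*L)/6 = ((O² + L)*L)/6 = ((L + O²)*L)/6 = (L*(L + O²))/6 = L*(L + O²)/6)
-190*k(w, 16) + l(5, 12) = -95*16*(16 + (-10)²)/3 + 5 = -95*16*(16 + 100)/3 + 5 = -95*16*116/3 + 5 = -190*928/3 + 5 = -176320/3 + 5 = -176305/3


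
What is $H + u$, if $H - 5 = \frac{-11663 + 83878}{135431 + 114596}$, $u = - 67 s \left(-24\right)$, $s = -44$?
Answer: $- \frac{17688587954}{250027} \approx -70747.0$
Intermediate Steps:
$u = -70752$ ($u = \left(-67\right) \left(-44\right) \left(-24\right) = 2948 \left(-24\right) = -70752$)
$H = \frac{1322350}{250027}$ ($H = 5 + \frac{-11663 + 83878}{135431 + 114596} = 5 + \frac{72215}{250027} = \frac{1322350}{250027} \approx 5.2888$)
$H + u = \frac{1322350}{250027} - 70752 = - \frac{17688587954}{250027}$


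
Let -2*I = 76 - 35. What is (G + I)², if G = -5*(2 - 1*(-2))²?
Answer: 40401/4 ≈ 10100.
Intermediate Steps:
I = -41/2 (I = -(76 - 35)/2 = -½*41 = -41/2 ≈ -20.500)
G = -80 (G = -5*(2 + 2)² = -5*4² = -5*16 = -80)
(G + I)² = (-80 - 41/2)² = (-201/2)² = 40401/4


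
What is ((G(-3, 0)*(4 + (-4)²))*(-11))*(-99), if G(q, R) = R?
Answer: 0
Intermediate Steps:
((G(-3, 0)*(4 + (-4)²))*(-11))*(-99) = ((0*(4 + (-4)²))*(-11))*(-99) = ((0*(4 + 16))*(-11))*(-99) = ((0*20)*(-11))*(-99) = (0*(-11))*(-99) = 0*(-99) = 0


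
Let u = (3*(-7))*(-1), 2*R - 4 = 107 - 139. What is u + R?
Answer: 7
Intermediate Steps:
R = -14 (R = 2 + (107 - 139)/2 = 2 + (1/2)*(-32) = 2 - 16 = -14)
u = 21 (u = -21*(-1) = 21)
u + R = 21 - 14 = 7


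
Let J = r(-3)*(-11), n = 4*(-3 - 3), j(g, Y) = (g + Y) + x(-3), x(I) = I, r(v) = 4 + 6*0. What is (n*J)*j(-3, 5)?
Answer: -1056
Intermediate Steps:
r(v) = 4 (r(v) = 4 + 0 = 4)
j(g, Y) = -3 + Y + g (j(g, Y) = (g + Y) - 3 = (Y + g) - 3 = -3 + Y + g)
n = -24 (n = 4*(-6) = -24)
J = -44 (J = 4*(-11) = -44)
(n*J)*j(-3, 5) = (-24*(-44))*(-3 + 5 - 3) = 1056*(-1) = -1056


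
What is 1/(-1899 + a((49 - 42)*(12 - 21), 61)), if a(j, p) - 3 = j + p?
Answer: -1/1898 ≈ -0.00052687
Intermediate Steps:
a(j, p) = 3 + j + p (a(j, p) = 3 + (j + p) = 3 + j + p)
1/(-1899 + a((49 - 42)*(12 - 21), 61)) = 1/(-1899 + (3 + (49 - 42)*(12 - 21) + 61)) = 1/(-1899 + (3 + 7*(-9) + 61)) = 1/(-1899 + (3 - 63 + 61)) = 1/(-1899 + 1) = 1/(-1898) = -1/1898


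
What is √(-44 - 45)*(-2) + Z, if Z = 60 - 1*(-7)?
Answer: 67 - 2*I*√89 ≈ 67.0 - 18.868*I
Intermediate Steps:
Z = 67 (Z = 60 + 7 = 67)
√(-44 - 45)*(-2) + Z = √(-44 - 45)*(-2) + 67 = √(-89)*(-2) + 67 = (I*√89)*(-2) + 67 = -2*I*√89 + 67 = 67 - 2*I*√89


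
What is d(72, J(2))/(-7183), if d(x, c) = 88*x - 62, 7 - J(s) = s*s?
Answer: -6274/7183 ≈ -0.87345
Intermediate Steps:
J(s) = 7 - s² (J(s) = 7 - s*s = 7 - s²)
d(x, c) = -62 + 88*x
d(72, J(2))/(-7183) = (-62 + 88*72)/(-7183) = (-62 + 6336)*(-1/7183) = 6274*(-1/7183) = -6274/7183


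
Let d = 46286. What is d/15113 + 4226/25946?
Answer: 632402047/196060949 ≈ 3.2255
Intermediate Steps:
d/15113 + 4226/25946 = 46286/15113 + 4226/25946 = 46286*(1/15113) + 4226*(1/25946) = 46286/15113 + 2113/12973 = 632402047/196060949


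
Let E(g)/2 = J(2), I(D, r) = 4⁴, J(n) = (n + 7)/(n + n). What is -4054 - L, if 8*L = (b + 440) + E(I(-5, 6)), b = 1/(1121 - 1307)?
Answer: -1528757/372 ≈ -4109.6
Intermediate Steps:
J(n) = (7 + n)/(2*n) (J(n) = (7 + n)/((2*n)) = (7 + n)*(1/(2*n)) = (7 + n)/(2*n))
I(D, r) = 256
b = -1/186 (b = 1/(-186) = -1/186 ≈ -0.0053763)
E(g) = 9/2 (E(g) = 2*((½)*(7 + 2)/2) = 2*((½)*(½)*9) = 2*(9/4) = 9/2)
L = 20669/372 (L = ((-1/186 + 440) + 9/2)/8 = (81839/186 + 9/2)/8 = (⅛)*(41338/93) = 20669/372 ≈ 55.562)
-4054 - L = -4054 - 1*20669/372 = -4054 - 20669/372 = -1528757/372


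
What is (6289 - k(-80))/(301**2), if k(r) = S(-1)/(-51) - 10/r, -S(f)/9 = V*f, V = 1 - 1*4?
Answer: 855215/12321736 ≈ 0.069407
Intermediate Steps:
V = -3 (V = 1 - 4 = -3)
S(f) = 27*f (S(f) = -(-27)*f = 27*f)
k(r) = 9/17 - 10/r (k(r) = (27*(-1))/(-51) - 10/r = -27*(-1/51) - 10/r = 9/17 - 10/r)
(6289 - k(-80))/(301**2) = (6289 - (9/17 - 10/(-80)))/(301**2) = (6289 - (9/17 - 10*(-1/80)))/90601 = (6289 - (9/17 + 1/8))*(1/90601) = (6289 - 1*89/136)*(1/90601) = (6289 - 89/136)*(1/90601) = (855215/136)*(1/90601) = 855215/12321736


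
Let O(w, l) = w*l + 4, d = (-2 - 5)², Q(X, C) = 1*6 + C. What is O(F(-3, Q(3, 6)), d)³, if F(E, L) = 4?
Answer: 8000000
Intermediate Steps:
Q(X, C) = 6 + C
d = 49 (d = (-7)² = 49)
O(w, l) = 4 + l*w (O(w, l) = l*w + 4 = 4 + l*w)
O(F(-3, Q(3, 6)), d)³ = (4 + 49*4)³ = (4 + 196)³ = 200³ = 8000000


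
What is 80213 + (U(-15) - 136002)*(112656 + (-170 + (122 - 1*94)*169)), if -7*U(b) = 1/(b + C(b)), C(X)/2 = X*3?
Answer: -11717224516687/735 ≈ -1.5942e+10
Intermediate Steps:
C(X) = 6*X (C(X) = 2*(X*3) = 2*(3*X) = 6*X)
U(b) = -1/(49*b) (U(b) = -1/(7*(b + 6*b)) = -1/(7*b)/7 = -1/(49*b))
80213 + (U(-15) - 136002)*(112656 + (-170 + (122 - 1*94)*169)) = 80213 + (-1/49/(-15) - 136002)*(112656 + (-170 + (122 - 1*94)*169)) = 80213 + (-1/49*(-1/15) - 136002)*(112656 + (-170 + (122 - 94)*169)) = 80213 + (1/735 - 136002)*(112656 + (-170 + 28*169)) = 80213 - 99961469*(112656 + (-170 + 4732))/735 = 80213 - 99961469*(112656 + 4562)/735 = 80213 - 99961469/735*117218 = 80213 - 11717283473242/735 = -11717224516687/735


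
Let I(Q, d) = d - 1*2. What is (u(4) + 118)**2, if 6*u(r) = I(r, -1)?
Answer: 55225/4 ≈ 13806.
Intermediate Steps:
I(Q, d) = -2 + d (I(Q, d) = d - 2 = -2 + d)
u(r) = -1/2 (u(r) = (-2 - 1)/6 = (1/6)*(-3) = -1/2)
(u(4) + 118)**2 = (-1/2 + 118)**2 = (235/2)**2 = 55225/4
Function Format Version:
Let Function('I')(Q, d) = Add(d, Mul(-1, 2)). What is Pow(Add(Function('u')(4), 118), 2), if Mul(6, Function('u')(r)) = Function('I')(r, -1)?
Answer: Rational(55225, 4) ≈ 13806.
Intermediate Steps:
Function('I')(Q, d) = Add(-2, d) (Function('I')(Q, d) = Add(d, -2) = Add(-2, d))
Function('u')(r) = Rational(-1, 2) (Function('u')(r) = Mul(Rational(1, 6), Add(-2, -1)) = Mul(Rational(1, 6), -3) = Rational(-1, 2))
Pow(Add(Function('u')(4), 118), 2) = Pow(Add(Rational(-1, 2), 118), 2) = Pow(Rational(235, 2), 2) = Rational(55225, 4)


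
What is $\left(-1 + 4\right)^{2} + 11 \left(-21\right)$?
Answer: $-222$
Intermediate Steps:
$\left(-1 + 4\right)^{2} + 11 \left(-21\right) = 3^{2} - 231 = 9 - 231 = -222$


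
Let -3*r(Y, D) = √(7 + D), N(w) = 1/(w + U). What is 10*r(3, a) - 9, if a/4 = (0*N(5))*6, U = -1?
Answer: -9 - 10*√7/3 ≈ -17.819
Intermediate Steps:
N(w) = 1/(-1 + w) (N(w) = 1/(w - 1) = 1/(-1 + w))
a = 0 (a = 4*((0/(-1 + 5))*6) = 4*((0/4)*6) = 4*((0*(¼))*6) = 4*(0*6) = 4*0 = 0)
r(Y, D) = -√(7 + D)/3
10*r(3, a) - 9 = 10*(-√(7 + 0)/3) - 9 = 10*(-√7/3) - 9 = -10*√7/3 - 9 = -9 - 10*√7/3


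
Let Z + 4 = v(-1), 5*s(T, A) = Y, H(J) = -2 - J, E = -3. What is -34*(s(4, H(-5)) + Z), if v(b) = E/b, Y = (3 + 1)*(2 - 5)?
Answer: 578/5 ≈ 115.60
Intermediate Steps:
Y = -12 (Y = 4*(-3) = -12)
s(T, A) = -12/5 (s(T, A) = (1/5)*(-12) = -12/5)
v(b) = -3/b
Z = -1 (Z = -4 - 3/(-1) = -4 - 3*(-1) = -4 + 3 = -1)
-34*(s(4, H(-5)) + Z) = -34*(-12/5 - 1) = -34*(-17/5) = 578/5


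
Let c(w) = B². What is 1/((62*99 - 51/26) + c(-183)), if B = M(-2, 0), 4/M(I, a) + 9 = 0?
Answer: 2106/12922913 ≈ 0.00016297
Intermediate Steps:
M(I, a) = -4/9 (M(I, a) = 4/(-9 + 0) = 4/(-9) = 4*(-⅑) = -4/9)
B = -4/9 ≈ -0.44444
c(w) = 16/81 (c(w) = (-4/9)² = 16/81)
1/((62*99 - 51/26) + c(-183)) = 1/((62*99 - 51/26) + 16/81) = 1/((6138 - 51*1/26) + 16/81) = 1/((6138 - 51/26) + 16/81) = 1/(159537/26 + 16/81) = 1/(12922913/2106) = 2106/12922913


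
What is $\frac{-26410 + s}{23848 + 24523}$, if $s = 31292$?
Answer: $\frac{4882}{48371} \approx 0.10093$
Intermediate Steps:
$\frac{-26410 + s}{23848 + 24523} = \frac{-26410 + 31292}{23848 + 24523} = \frac{4882}{48371}$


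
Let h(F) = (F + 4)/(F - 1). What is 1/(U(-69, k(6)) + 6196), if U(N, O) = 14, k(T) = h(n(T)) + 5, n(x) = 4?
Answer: 1/6210 ≈ 0.00016103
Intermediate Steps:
h(F) = (4 + F)/(-1 + F)
k(T) = 23/3 (k(T) = (4 + 4)/(-1 + 4) + 5 = 8/3 + 5 = 23/3)
1/(U(-69, k(6)) + 6196) = 1/(14 + 6196) = 1/6210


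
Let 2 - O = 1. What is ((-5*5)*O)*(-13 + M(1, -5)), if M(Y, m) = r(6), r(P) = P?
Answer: 175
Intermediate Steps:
O = 1 (O = 2 - 1*1 = 2 - 1 = 1)
M(Y, m) = 6
((-5*5)*O)*(-13 + M(1, -5)) = (-5*5*1)*(-13 + 6) = -25*1*(-7) = -25*(-7) = 175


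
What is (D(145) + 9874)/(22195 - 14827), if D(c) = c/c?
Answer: 9875/7368 ≈ 1.3403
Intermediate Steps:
D(c) = 1
(D(145) + 9874)/(22195 - 14827) = (1 + 9874)/(22195 - 14827) = 9875/7368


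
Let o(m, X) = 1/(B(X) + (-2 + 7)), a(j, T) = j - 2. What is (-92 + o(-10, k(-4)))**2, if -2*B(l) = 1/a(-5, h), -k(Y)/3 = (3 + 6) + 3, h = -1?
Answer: 42484324/5041 ≈ 8427.8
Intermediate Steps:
k(Y) = -36 (k(Y) = -3*((3 + 6) + 3) = -3*(9 + 3) = -3*12 = -36)
a(j, T) = -2 + j
B(l) = 1/14 (B(l) = -1/(2*(-2 - 5)) = -1/2/(-7) = -1/2*(-1/7) = 1/14)
o(m, X) = 14/71 (o(m, X) = 1/(1/14 + (-2 + 7)) = 1/(1/14 + 5) = 1/(71/14) = 14/71)
(-92 + o(-10, k(-4)))**2 = (-92 + 14/71)**2 = (-6518/71)**2 = 42484324/5041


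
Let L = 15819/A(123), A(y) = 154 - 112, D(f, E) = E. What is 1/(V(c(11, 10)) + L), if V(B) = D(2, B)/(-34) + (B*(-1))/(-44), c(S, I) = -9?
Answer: 5236/1972417 ≈ 0.0026546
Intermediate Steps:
A(y) = 42
L = 5273/14 (L = 15819/42 = 15819*(1/42) = 5273/14 ≈ 376.64)
V(B) = -5*B/748 (V(B) = B/(-34) + (B*(-1))/(-44) = B*(-1/34) - B*(-1/44) = -B/34 + B/44 = -5*B/748)
1/(V(c(11, 10)) + L) = 1/(-5/748*(-9) + 5273/14) = 1/(45/748 + 5273/14) = 1/(1972417/5236) = 5236/1972417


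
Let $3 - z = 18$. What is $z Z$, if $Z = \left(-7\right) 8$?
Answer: $840$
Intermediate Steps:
$z = -15$ ($z = 3 - 18 = -15$)
$Z = -56$
$z Z = \left(-15\right) \left(-56\right) = 840$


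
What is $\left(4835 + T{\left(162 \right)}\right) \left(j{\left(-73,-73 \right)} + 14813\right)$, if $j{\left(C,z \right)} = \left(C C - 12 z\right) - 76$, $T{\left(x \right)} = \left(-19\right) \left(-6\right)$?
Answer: $103641958$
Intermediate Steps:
$T{\left(x \right)} = 114$
$j{\left(C,z \right)} = -76 + C^{2} - 12 z$ ($j{\left(C,z \right)} = \left(C^{2} - 12 z\right) - 76 = -76 + C^{2} - 12 z$)
$\left(4835 + T{\left(162 \right)}\right) \left(j{\left(-73,-73 \right)} + 14813\right) = \left(4835 + 114\right) \left(\left(-76 + \left(-73\right)^{2} - -876\right) + 14813\right) = 4949 \left(\left(-76 + 5329 + 876\right) + 14813\right) = 4949 \left(6129 + 14813\right) = 4949 \cdot 20942 = 103641958$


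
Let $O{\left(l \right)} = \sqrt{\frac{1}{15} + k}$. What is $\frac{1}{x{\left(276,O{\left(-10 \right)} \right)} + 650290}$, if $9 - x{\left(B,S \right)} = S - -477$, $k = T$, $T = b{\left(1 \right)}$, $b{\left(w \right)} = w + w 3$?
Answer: $\frac{9747330}{6334029475199} + \frac{\sqrt{915}}{6334029475199} \approx 1.5389 \cdot 10^{-6}$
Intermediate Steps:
$b{\left(w \right)} = 4 w$ ($b{\left(w \right)} = w + 3 w = 4 w$)
$T = 4$ ($T = 4 \cdot 1 = 4$)
$k = 4$
$O{\left(l \right)} = \frac{\sqrt{915}}{15}$ ($O{\left(l \right)} = \sqrt{\frac{1}{15} + 4} = \sqrt{\frac{61}{15}} = \frac{\sqrt{915}}{15}$)
$x{\left(B,S \right)} = -468 - S$ ($x{\left(B,S \right)} = 9 - \left(S - -477\right) = 9 - \left(S + 477\right) = 9 - \left(477 + S\right) = -468 - S$)
$\frac{1}{x{\left(276,O{\left(-10 \right)} \right)} + 650290} = \frac{1}{\left(-468 - \frac{\sqrt{915}}{15}\right) + 650290} = \frac{1}{649822 - \frac{\sqrt{915}}{15}}$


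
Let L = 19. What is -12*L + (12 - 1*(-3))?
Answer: -213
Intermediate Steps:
-12*L + (12 - 1*(-3)) = -12*19 + (12 - 1*(-3)) = -228 + (12 + 3) = -228 + 15 = -213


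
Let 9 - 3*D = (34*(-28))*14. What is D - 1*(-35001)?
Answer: 118340/3 ≈ 39447.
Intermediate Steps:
D = 13337/3 (D = 3 - 34*(-28)*14/3 = 3 - (-952)*14/3 = 3 - ⅓*(-13328) = 3 + 13328/3 = 13337/3 ≈ 4445.7)
D - 1*(-35001) = 13337/3 - 1*(-35001) = 13337/3 + 35001 = 118340/3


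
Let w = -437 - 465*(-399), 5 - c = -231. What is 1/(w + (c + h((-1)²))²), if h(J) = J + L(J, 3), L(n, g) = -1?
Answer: 1/240794 ≈ 4.1529e-6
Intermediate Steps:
c = 236 (c = 5 - 1*(-231) = 5 + 231 = 236)
h(J) = -1 + J (h(J) = J - 1 = -1 + J)
w = 185098 (w = -437 + 185535 = 185098)
1/(w + (c + h((-1)²))²) = 1/(185098 + (236 + (-1 + (-1)²))²) = 1/(185098 + (236 + (-1 + 1))²) = 1/(185098 + (236 + 0)²) = 1/(185098 + 236²) = 1/(185098 + 55696) = 1/240794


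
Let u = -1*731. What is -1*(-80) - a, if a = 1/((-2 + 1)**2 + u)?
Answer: 58401/730 ≈ 80.001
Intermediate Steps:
u = -731
a = -1/730 (a = 1/((-2 + 1)**2 - 731) = 1/((-1)**2 - 731) = 1/(1 - 731) = 1/(-730) = -1/730 ≈ -0.0013699)
-1*(-80) - a = -1*(-80) - 1*(-1/730) = 80 + 1/730 = 58401/730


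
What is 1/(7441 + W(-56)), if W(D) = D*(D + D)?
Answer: 1/13713 ≈ 7.2923e-5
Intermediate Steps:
W(D) = 2*D² (W(D) = D*(2*D) = 2*D²)
1/(7441 + W(-56)) = 1/(7441 + 2*(-56)²) = 1/(7441 + 2*3136) = 1/(7441 + 6272) = 1/13713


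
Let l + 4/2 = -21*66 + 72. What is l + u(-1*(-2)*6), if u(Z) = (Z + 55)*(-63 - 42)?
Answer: -8351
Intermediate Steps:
u(Z) = -5775 - 105*Z (u(Z) = (55 + Z)*(-105) = -5775 - 105*Z)
l = -1316 (l = -2 + (-21*66 + 72) = -2 + (-1386 + 72) = -2 - 1314 = -1316)
l + u(-1*(-2)*6) = -1316 + (-5775 - 105*(-1*(-2))*6) = -1316 + (-5775 - 210*6) = -1316 + (-5775 - 105*12) = -1316 + (-5775 - 1260) = -1316 - 7035 = -8351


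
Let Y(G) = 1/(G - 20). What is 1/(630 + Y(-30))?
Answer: 50/31499 ≈ 0.0015874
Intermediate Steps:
Y(G) = 1/(-20 + G)
1/(630 + Y(-30)) = 1/(630 + 1/(-20 - 30)) = 1/(630 + 1/(-50)) = 1/(630 - 1/50) = 1/(31499/50) = 50/31499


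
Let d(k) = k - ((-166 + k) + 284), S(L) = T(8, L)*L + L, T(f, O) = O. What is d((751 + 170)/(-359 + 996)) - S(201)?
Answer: -40720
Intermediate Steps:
S(L) = L + L**2 (S(L) = L*L + L = L**2 + L = L + L**2)
d(k) = -118 (d(k) = k - (118 + k) = k + (-118 - k) = -118)
d((751 + 170)/(-359 + 996)) - S(201) = -118 - 201*(1 + 201) = -118 - 201*202 = -118 - 1*40602 = -118 - 40602 = -40720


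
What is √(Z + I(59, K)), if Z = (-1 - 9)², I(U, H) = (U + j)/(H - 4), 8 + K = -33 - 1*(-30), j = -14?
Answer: √97 ≈ 9.8489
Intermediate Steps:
K = -11 (K = -8 + (-33 - 1*(-30)) = -8 + (-33 + 30) = -8 - 3 = -11)
I(U, H) = (-14 + U)/(-4 + H) (I(U, H) = (U - 14)/(H - 4) = (-14 + U)/(-4 + H))
Z = 100 (Z = (-10)² = 100)
√(Z + I(59, K)) = √(100 + (-14 + 59)/(-4 - 11)) = √(100 + 45/(-15)) = √(100 - 1/15*45) = √(100 - 3) = √97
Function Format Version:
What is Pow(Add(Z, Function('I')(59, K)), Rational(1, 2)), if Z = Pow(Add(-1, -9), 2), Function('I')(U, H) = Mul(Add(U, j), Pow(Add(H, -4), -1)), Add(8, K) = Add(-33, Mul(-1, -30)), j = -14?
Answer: Pow(97, Rational(1, 2)) ≈ 9.8489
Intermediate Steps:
K = -11 (K = Add(-8, Add(-33, Mul(-1, -30))) = Add(-8, Add(-33, 30)) = Add(-8, -3) = -11)
Function('I')(U, H) = Mul(Pow(Add(-4, H), -1), Add(-14, U)) (Function('I')(U, H) = Mul(Add(U, -14), Pow(Add(H, -4), -1)) = Mul(Add(-14, U), Pow(Add(-4, H), -1)) = Mul(Pow(Add(-4, H), -1), Add(-14, U)))
Z = 100 (Z = Pow(-10, 2) = 100)
Pow(Add(Z, Function('I')(59, K)), Rational(1, 2)) = Pow(Add(100, Mul(Pow(Add(-4, -11), -1), Add(-14, 59))), Rational(1, 2)) = Pow(Add(100, Mul(Pow(-15, -1), 45)), Rational(1, 2)) = Pow(Add(100, Mul(Rational(-1, 15), 45)), Rational(1, 2)) = Pow(Add(100, -3), Rational(1, 2)) = Pow(97, Rational(1, 2))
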